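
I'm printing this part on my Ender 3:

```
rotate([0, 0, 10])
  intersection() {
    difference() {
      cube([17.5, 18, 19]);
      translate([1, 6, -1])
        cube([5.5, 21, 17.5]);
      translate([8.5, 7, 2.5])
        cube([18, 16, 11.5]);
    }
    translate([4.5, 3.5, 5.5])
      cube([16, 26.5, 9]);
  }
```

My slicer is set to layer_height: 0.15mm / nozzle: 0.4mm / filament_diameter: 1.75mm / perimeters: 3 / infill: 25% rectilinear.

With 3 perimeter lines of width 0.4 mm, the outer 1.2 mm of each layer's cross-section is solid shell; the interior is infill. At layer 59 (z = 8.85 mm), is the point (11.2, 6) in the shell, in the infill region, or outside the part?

shell

At z = 8.85 mm: the 17.5×18 cube contributes its full rectangle; the cube at (1, 6) (footprint 5.5×21) is included at this height; the cube at (8.5, 7) (footprint 18×16) is included at this height; After the difference (first − rest): starting from the 17.5×18 cube, the 5.5×21 cube at (1, 6) partially overlaps it — only the 66.00 mm² overlap (of its 115.50 mm²) is removed, clipping the outline; the 18×16 cube at (8.5, 7) partially overlaps it — only the 99.00 mm² overlap (of its 288.00 mm²) is removed, clipping the outline — 1 connected region; the 16×26.5 cube at (4.5, 3.5) contributes its full rectangle; Taking the intersection: the 16×26.5 cube at (4.5, 3.5) partially overlaps the result so far; clipping to the common part keeps 65.50 mm² — 1 connected region; (whole slice rotated 10° about Z — lengths, areas and connectivity unchanged). Overall, the cross-section is a single solid region. Undo the 10° rotation: the query point maps to (12.072, 3.964) in the un-rotated model frame. The nearest boundary edge runs (17.50, 3.50)→(4.50, 3.50); distance from the point to it = 0.46 mm. The point is inside the cross-section, 0.46 mm from the nearest boundary — within the 1.2 mm shell band (3 × 0.4).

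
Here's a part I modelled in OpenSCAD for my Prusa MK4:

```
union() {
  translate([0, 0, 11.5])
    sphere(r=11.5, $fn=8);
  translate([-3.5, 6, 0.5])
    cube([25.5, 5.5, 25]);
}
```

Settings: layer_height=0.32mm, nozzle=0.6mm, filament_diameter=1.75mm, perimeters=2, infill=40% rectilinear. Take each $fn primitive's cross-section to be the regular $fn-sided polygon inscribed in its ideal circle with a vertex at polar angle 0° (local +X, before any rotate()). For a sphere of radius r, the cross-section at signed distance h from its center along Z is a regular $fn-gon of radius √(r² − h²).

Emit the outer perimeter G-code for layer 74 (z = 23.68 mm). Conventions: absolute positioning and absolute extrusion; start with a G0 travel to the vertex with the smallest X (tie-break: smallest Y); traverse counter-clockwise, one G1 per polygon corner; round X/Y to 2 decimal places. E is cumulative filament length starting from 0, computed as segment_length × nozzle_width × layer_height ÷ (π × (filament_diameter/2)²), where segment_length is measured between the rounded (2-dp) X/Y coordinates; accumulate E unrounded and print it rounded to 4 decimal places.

At z = 23.68 mm: the sphere is not intersected at this z (|z−center|=12.180 > r=11.5); the 25.5×5.5 cube at (-3.5, 6) contributes its full rectangle; Taking the union: only the 25.5×5.5 cube at (-3.5, 6) is present, so the union is just that shape — 1 connected region. The outline is a single polygon with 4 vertices. Extrusion per mm of travel: 0.6 × 0.32 / (π × 0.875²) = 0.079824. Accumulating E over each segment gives final E = 4.9491.

G0 X-3.50 Y6.00 Z23.68
G1 X22.00 Y6.00 E2.0355
G1 X22.00 Y11.50 E2.4746
G1 X-3.50 Y11.50 E4.5101
G1 X-3.50 Y6.00 E4.9491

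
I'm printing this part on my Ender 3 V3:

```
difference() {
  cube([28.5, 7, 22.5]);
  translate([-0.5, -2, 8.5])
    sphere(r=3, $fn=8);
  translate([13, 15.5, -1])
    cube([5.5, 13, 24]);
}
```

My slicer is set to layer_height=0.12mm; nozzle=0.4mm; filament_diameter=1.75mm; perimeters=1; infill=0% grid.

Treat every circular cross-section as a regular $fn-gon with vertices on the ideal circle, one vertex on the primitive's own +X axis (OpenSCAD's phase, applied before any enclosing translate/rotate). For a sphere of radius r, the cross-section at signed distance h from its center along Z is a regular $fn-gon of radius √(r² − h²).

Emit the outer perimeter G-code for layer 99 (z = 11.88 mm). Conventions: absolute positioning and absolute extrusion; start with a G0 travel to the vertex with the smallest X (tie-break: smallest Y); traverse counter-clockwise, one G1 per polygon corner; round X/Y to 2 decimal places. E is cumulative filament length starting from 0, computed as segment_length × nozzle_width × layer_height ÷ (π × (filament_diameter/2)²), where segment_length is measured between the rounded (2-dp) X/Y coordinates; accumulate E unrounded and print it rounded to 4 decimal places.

At z = 11.88 mm: the 28.5×7 cube contributes its full rectangle; the sphere at (-0.5, -2) is not intersected at this z (|z−center|=3.380 > r=3); the cube at (13, 15.5) (footprint 5.5×13) is included at this height; Taking the first minus the rest: starting from the 28.5×7 cube, the 5.5×13 cube at (13, 15.5) misses the remaining region (no effect) — 1 connected region. The outline is a single polygon with 4 vertices. Extrusion per mm of travel: 0.4 × 0.12 / (π × 0.875²) = 0.019956. Accumulating E over each segment gives final E = 1.4169.

G0 X0.00 Y0.00 Z11.88
G1 X28.50 Y0.00 E0.5687
G1 X28.50 Y7.00 E0.7084
G1 X0.00 Y7.00 E1.2772
G1 X0.00 Y0.00 E1.4169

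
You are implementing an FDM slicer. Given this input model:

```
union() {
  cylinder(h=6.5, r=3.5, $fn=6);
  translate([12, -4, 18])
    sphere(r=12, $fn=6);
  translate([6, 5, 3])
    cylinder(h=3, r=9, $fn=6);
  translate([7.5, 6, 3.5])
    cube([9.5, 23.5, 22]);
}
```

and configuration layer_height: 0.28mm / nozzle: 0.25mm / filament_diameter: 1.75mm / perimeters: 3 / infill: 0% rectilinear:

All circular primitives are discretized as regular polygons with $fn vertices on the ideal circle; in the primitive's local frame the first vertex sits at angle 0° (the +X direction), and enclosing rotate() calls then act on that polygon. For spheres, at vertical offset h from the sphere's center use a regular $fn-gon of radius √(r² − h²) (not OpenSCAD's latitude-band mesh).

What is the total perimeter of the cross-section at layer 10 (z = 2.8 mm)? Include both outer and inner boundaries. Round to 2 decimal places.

At z = 2.8 mm: the r=3.5 cylinder contributes a regular 6-gon of circumradius 3.5 (perimeter = 2·6·3.500·sin(180°/6) = 21.00 mm); the sphere at (12, -4) does not reach this height (|z−center|=15.200 > r=12); the cylinder at (6, 5) is absent (z outside [3, 6]); the cube at (7.5, 6) is absent (z outside [3.5, 25.5]); Merging all regions: only the r=3.5 cylinder is present, so the union is just that shape — boundary = 21.00 mm. Overall, the cross-section is a single solid region. Total boundary length (outer) = 21.00 mm.

21.00 mm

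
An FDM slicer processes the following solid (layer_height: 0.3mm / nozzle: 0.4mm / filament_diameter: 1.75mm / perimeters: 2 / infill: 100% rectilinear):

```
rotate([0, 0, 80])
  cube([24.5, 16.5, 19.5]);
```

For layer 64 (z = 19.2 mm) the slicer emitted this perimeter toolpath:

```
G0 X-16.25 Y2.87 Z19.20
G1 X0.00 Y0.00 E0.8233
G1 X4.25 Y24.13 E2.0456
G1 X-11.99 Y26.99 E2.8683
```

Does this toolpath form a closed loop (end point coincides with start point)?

no

Start point (G0): (-16.25, 2.87). End point (last G1): the path does not return to the start — open.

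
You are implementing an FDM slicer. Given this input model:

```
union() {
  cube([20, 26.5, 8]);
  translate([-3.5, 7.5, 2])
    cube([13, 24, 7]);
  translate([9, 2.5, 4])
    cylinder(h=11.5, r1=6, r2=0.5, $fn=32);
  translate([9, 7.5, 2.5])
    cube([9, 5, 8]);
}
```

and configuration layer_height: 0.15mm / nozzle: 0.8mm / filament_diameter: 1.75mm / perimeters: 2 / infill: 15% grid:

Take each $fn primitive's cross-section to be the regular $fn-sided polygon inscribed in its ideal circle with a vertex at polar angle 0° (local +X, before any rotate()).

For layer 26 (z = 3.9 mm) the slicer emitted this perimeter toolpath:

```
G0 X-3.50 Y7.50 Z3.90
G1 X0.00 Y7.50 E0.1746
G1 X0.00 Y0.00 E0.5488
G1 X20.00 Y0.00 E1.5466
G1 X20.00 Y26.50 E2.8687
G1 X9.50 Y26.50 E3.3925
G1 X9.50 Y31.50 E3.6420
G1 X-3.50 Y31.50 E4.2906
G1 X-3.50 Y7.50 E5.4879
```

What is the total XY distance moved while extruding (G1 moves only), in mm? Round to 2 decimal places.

Sum the Euclidean lengths of each G1 segment: total = 110.00 mm.

110.00 mm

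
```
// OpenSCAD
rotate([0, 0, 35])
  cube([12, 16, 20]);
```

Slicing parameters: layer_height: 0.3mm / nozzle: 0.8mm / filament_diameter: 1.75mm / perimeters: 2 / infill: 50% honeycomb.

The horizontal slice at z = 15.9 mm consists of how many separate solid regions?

1

At z = 15.9 mm: the 12×16 cube contributes its full rectangle; (rotated 35° about Z; rotation is an isometry so areas/perimeters/island counts are preserved). The result has 1 disconnected region.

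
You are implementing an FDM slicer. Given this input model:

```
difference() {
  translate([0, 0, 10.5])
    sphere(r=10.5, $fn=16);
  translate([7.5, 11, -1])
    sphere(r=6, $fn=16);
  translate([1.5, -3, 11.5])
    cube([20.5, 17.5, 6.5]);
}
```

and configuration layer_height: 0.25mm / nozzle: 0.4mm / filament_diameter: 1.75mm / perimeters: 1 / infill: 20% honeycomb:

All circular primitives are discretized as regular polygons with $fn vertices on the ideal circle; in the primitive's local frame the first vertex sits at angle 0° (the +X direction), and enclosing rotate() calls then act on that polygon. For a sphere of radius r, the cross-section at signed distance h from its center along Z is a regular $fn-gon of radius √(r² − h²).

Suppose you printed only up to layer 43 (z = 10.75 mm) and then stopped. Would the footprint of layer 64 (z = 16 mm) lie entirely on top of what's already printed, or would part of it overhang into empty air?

entirely on top

Compare the two slices. At z = 10.75: the r=10.5 sphere contributes a regular 16-gon of circumradius √(10.5²−0.25²) = 10.497 (area = (16/2)·10.497²·sin(360°/16) = 337.34 mm²); the sphere at (7.5, 11) is absent (|z−center|=11.750 > r=6); the cube at (1.5, -3) is absent (z outside [11.5, 18]); After the difference (first − rest): none of the subtracted shapes is present at this height, so the r=10.5 sphere is unchanged — area = 337.34 mm². At z = 16: the r=10.5 sphere slices to a regular 16-gon of circumradius 8.944 (√(r²−h²) with h=5.5 from center) (area = (16/2)·8.944²·sin(360°/16) = 244.92 mm²); the sphere at (7.5, 11) is absent (|z−center|=17.000 > r=6); the cube at (1.5, -3) (footprint 20.5×17.5) is included at this height (area 358.75 mm²); Subtracting the remaining from the first: starting from the r=10.5 sphere (244.92 mm²), the 20.5×17.5 cube at (1.5, -3) partially overlaps it — only the 69.47 mm² overlap (of its 358.75 mm²) is removed, clipping the outline — area = 175.44 mm². Checking containment: the cross-section at z = 16 is a subset of the cross-section at z = 10.75.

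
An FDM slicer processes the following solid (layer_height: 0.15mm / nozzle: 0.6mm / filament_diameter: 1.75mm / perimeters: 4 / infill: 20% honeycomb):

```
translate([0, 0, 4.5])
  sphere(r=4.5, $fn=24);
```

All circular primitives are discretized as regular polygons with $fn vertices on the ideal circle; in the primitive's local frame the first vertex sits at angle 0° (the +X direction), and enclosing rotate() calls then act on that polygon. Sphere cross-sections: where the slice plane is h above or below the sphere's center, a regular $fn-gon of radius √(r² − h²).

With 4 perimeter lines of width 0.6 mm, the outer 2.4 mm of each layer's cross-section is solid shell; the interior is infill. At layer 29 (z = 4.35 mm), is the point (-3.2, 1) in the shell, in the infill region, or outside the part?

At z = 4.35 mm: the sphere: section is a regular 24-gon, circumradius = √(r²−h²) = √(4.5²−0.15²) = 4.497. Overall, the cross-section is a single solid region. The nearest boundary edge runs (-3.89, 2.25)→(-4.34, 1.16); distance from the point to it = 1.12 mm. The point is inside the cross-section, 1.12 mm from the nearest boundary — within the 2.4 mm shell band (4 × 0.6).

shell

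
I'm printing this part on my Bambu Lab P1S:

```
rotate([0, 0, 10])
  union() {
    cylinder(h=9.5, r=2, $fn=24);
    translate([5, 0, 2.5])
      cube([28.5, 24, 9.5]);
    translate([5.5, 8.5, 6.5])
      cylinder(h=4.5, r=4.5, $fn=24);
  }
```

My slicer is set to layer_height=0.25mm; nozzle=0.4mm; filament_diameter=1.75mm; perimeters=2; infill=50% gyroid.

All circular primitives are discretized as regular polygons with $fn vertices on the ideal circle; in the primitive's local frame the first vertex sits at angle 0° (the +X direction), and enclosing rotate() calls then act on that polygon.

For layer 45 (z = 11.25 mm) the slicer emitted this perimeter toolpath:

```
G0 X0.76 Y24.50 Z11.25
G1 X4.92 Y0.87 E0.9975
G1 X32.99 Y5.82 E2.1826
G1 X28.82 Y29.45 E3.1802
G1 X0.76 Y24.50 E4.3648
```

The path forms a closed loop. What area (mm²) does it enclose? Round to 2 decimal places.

683.79 mm²

Apply the shoelace formula to the sequence of (X, Y) vertices; enclosed area = 683.79 mm².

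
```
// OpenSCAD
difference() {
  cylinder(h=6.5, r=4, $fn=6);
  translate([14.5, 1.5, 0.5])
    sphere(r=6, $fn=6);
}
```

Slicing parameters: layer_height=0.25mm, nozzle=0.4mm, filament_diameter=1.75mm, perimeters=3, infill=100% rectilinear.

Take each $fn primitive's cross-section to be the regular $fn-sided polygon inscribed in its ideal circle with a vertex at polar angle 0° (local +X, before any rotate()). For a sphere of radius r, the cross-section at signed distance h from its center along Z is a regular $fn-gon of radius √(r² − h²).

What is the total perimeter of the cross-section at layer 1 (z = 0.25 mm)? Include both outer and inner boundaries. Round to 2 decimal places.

24.00 mm

At z = 0.25 mm: the r=4 cylinder contributes a regular 6-gon of circumradius 4 (perimeter = 2·6·4.000·sin(180°/6) = 24.00 mm); the r=6 sphere at (14.5, 1.5) slices to a regular 6-gon of circumradius 5.995 (√(r²−h²) with h=0.25 from center) (perimeter = 2·6·5.995·sin(180°/6) = 35.97 mm); Taking the first minus the rest: starting from the r=4 cylinder, the r=6 sphere at (14.5, 1.5) misses the remaining region (no effect) — boundary = 24.00 mm. Overall, the cross-section is a single solid region. Total boundary length (outer) = 24.00 mm.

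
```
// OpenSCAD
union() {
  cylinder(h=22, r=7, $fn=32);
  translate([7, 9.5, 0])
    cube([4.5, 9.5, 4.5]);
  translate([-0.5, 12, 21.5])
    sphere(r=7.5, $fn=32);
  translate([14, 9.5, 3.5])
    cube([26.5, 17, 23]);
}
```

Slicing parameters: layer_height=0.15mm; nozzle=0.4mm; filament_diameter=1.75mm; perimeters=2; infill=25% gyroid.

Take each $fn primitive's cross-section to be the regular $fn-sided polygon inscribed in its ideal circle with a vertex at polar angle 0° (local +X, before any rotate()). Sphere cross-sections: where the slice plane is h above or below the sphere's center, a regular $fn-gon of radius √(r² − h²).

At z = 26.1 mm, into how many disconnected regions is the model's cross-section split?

2

At z = 26.1 mm: the cylinder is absent (z outside [0, 22]); the cube at (7, 9.5) does not reach this height (z outside [0, 4.5]); the r=7.5 sphere at (-0.5, 12) slices to a regular 32-gon of circumradius 5.924 (√(r²−h²) with h=4.6 from center); the cube at (14, 9.5) (footprint 26.5×17) is included at this height; Combining (union): the 2 present regions are separate (no shared area or edge), so areas and boundary lengths simply add and each stays a separate island — 2 connected regions. The result has 2 disconnected regions.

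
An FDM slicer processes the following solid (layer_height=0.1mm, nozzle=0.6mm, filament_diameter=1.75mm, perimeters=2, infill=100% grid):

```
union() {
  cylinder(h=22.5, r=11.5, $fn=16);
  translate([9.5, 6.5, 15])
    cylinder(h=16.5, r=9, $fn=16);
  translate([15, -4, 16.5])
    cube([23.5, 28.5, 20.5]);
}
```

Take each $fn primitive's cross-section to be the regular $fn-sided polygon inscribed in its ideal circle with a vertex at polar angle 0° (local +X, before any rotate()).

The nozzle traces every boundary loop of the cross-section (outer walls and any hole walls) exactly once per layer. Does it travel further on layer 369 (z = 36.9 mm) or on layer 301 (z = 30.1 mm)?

Layer 369 (z = 36.9): the cylinder does not reach this height (z outside [0, 22.5]); the cylinder at (9.5, 6.5) is not intersected at this z (z outside [15, 31.5]); the 23.5×28.5 cube at (15, -4) contributes its full rectangle (perimeter 104.00 mm); Combining (union): only the 23.5×28.5 cube at (15, -4) is present, so the union is just that shape — boundary = 104.00 mm. So its perimeter = 104.00 mm. Layer 301 (z = 30.1): the cylinder does not reach this height (z outside [0, 22.5]); the r=9 cylinder at (9.5, 6.5) contributes a regular 16-gon of circumradius 9 (perimeter = 2·16·9.000·sin(180°/16) = 56.19 mm); the cube at (15, -4) is present — its section is the full 23.5×28.5 rectangle (perimeter 104.00 mm); Merging all regions: the regions partially overlap (shared area 32.99 mm²), so the edge portions inside another operand are dropped and the merged outline is re-measured after clipping — boundary = 130.18 mm. So its perimeter = 130.18 mm. Layer 301 is larger (130.18 vs 104.00 mm).

layer 301 (z = 30.1 mm)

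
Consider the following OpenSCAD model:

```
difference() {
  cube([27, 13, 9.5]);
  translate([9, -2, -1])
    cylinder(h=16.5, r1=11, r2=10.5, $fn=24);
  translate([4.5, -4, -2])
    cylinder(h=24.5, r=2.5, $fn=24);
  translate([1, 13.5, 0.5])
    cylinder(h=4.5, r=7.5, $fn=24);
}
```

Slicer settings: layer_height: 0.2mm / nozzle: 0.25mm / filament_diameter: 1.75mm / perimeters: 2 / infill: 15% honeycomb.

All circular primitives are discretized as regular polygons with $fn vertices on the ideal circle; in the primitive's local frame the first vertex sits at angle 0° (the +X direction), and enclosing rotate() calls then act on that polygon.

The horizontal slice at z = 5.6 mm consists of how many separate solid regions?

At z = 5.6 mm: the cube (footprint 27×13) is included at this height; the cone at (9, -2) (r1=11→r2=10.5) has section circumradius 10.800 here — a regular 24-gon; the cylinder at (4.5, -4): section is a regular 24-gon, circumradius r=2.5; the cylinder at (1, 13.5) does not reach this height (z outside [0.5, 5]); After the difference (first − rest): starting from the 27×13 cube, the cone at (9, -2) partially overlaps it — only the 134.87 mm² overlap (of its 362.26 mm²) is removed, clipping the outline; the r=2.5 cylinder at (4.5, -4) misses the remaining region (no effect) — 1 connected region. The result has 1 disconnected region.

1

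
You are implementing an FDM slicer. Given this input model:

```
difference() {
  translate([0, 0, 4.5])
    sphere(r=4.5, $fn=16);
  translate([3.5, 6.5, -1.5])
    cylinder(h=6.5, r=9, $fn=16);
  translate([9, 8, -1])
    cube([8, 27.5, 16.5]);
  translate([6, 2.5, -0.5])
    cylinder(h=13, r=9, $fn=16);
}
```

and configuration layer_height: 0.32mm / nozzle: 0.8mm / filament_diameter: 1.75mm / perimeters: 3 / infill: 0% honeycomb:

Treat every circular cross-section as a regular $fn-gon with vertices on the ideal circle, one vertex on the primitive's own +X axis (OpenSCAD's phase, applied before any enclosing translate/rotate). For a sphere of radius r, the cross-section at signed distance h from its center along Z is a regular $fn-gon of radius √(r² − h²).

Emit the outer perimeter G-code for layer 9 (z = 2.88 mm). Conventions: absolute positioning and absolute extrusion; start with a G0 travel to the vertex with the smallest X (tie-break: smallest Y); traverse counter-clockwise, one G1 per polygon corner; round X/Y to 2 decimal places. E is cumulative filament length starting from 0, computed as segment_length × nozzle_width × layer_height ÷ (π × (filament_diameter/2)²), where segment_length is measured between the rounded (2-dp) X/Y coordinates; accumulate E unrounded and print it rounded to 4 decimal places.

At z = 2.88 mm: the sphere: section is a regular 16-gon, circumradius = √(r²−h²) = √(4.5²−1.62²) = 4.198; the r=9 cylinder at (3.5, 6.5) gives a regular 16-gon of circumradius 9 (constant along its height); the cube at (9, 8) (footprint 8×27.5) is included at this height; the r=9 cylinder at (6, 2.5) gives a regular 16-gon of circumradius 9 (constant along its height); Subtracting the remaining from the first: starting from the r=4.5 sphere, the r=9 cylinder at (3.5, 6.5) partially overlaps it — only the 36.64 mm² overlap (of its 247.98 mm²) is removed, clipping the outline; the 8×27.5 cube at (9, 8) misses the remaining region (no effect); the r=9 cylinder at (6, 2.5) partially overlaps it — only the 8.89 mm² overlap (of its 247.98 mm²) is removed, clipping the outline — 1 connected region. The outline is a single polygon with 12 vertices. Extrusion per mm of travel: 0.8 × 0.32 / (π × 0.875²) = 0.106432. Accumulating E over each segment gives final E = 1.6507.

G0 X-4.20 Y0.00 Z2.88
G1 X-3.88 Y-1.61 E0.1747
G1 X-2.97 Y-2.97 E0.3489
G1 X-1.61 Y-3.88 E0.5230
G1 X0.00 Y-4.20 E0.6977
G1 X0.11 Y-4.18 E0.7096
G1 X-0.36 Y-3.86 E0.7702
G1 X-2.31 Y-0.94 E1.1439
G1 X-2.48 Y-0.12 E1.2330
G1 X-2.86 Y0.14 E1.2820
G1 X-3.86 Y1.63 E1.4730
G1 X-3.88 Y1.61 E1.4760
G1 X-4.20 Y0.00 E1.6507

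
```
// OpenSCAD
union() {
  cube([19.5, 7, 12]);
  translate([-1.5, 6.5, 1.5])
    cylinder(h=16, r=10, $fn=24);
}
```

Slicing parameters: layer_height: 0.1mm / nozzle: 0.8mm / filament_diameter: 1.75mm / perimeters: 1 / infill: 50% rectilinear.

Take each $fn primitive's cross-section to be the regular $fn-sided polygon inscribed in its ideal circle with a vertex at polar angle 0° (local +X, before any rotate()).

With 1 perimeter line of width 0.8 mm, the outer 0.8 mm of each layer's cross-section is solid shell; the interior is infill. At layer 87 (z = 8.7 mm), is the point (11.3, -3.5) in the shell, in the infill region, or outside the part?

At z = 8.7 mm: the cube is present — its section is the full 19.5×7 rectangle; the r=10 cylinder at (-1.5, 6.5) contributes a regular 24-gon of circumradius 10; Taking the union: the regions partially overlap (shared area 54.14 mm²), so overlapping operands fuse into one piece — 1 connected region. Overall, the cross-section is a single solid region. The nearest boundary edge runs (19.50, 0.00)→(6.01, 0.00); distance from the point to it = 3.50 mm. The point is not inside any of the regions above, so it lies outside the cross-section (3.50 mm from the nearest boundary).

outside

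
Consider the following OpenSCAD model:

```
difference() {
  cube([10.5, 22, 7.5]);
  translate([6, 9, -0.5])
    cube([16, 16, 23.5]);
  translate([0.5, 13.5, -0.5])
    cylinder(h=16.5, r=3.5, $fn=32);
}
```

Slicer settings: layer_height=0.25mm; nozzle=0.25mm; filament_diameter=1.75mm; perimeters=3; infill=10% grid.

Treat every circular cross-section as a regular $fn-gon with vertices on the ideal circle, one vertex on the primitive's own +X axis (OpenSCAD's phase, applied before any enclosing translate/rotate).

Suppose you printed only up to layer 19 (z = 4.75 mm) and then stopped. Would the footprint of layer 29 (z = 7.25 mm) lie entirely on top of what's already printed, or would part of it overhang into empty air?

Compare the two slices. At z = 4.75: the 10.5×22 cube contributes its full rectangle (area 231.00 mm²); the 16×16 cube at (6, 9) contributes its full rectangle (area 256.00 mm²); the r=3.5 cylinder at (0.5, 13.5) gives a regular 32-gon of circumradius 3.5 (constant along its height) (area = (32/2)·3.500²·sin(360°/32) = 38.24 mm²); After the difference (first − rest): starting from the 10.5×22 cube (231.00 mm²), the 16×16 cube at (6, 9) partially overlaps it — only the 58.50 mm² overlap (of its 256.00 mm²) is removed, clipping the outline; the r=3.5 cylinder at (0.5, 13.5) partially overlaps it — only the 22.59 mm² overlap (of its 38.24 mm²) is removed, clipping the outline — area = 149.91 mm². At z = 7.25: the 10.5×22 cube contributes its full rectangle (area 231.00 mm²); the cube at (6, 9) (footprint 16×16) is included at this height (area 256.00 mm²); the r=3.5 cylinder at (0.5, 13.5) contributes a regular 32-gon of circumradius 3.5 (area = (32/2)·3.500²·sin(360°/32) = 38.24 mm²); Taking the first minus the rest: starting from the 10.5×22 cube (231.00 mm²), the 16×16 cube at (6, 9) partially overlaps it — only the 58.50 mm² overlap (of its 256.00 mm²) is removed, clipping the outline; the r=3.5 cylinder at (0.5, 13.5) partially overlaps it — only the 22.59 mm² overlap (of its 38.24 mm²) is removed, clipping the outline — area = 149.91 mm². Checking containment: the cross-section at z = 7.25 is a subset of the cross-section at z = 4.75.

entirely on top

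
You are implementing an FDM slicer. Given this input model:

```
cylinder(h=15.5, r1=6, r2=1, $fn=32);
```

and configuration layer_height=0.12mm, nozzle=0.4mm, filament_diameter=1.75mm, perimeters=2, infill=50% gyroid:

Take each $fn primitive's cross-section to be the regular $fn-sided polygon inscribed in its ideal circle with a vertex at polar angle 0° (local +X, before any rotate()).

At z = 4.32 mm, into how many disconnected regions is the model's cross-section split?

At z = 4.32 mm: the cone: at t=0.279 of its height the radius interpolates to r₁+(r₂−r₁)t = 4.606, giving a regular 32-gon of that circumradius. The result has 1 disconnected region.

1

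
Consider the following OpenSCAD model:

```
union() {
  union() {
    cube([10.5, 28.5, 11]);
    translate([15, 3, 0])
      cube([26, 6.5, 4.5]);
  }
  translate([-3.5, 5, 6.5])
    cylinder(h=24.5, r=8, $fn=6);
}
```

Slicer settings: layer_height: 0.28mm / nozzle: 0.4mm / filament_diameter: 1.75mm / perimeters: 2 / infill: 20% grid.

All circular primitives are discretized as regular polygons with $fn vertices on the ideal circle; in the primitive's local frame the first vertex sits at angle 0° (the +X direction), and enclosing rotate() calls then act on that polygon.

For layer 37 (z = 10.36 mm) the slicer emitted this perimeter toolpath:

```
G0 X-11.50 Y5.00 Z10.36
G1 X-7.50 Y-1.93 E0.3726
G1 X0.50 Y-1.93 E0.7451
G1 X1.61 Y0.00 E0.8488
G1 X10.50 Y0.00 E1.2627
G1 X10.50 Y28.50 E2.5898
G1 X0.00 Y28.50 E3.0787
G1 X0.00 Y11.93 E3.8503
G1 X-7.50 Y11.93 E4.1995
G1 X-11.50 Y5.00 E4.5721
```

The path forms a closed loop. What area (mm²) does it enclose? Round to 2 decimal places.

432.96 mm²

Apply the shoelace formula to the sequence of (X, Y) vertices; enclosed area = 432.96 mm².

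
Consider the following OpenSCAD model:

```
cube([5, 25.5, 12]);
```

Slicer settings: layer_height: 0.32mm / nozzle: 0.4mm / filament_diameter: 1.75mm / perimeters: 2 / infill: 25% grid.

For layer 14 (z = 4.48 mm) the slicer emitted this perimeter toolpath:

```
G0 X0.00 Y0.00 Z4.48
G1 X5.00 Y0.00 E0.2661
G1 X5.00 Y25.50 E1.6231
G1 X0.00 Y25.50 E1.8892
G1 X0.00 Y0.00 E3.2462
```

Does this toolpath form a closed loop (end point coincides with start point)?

yes

Start point (G0): (0.00, 0.00). End point (last G1): the path returns to the start — closed.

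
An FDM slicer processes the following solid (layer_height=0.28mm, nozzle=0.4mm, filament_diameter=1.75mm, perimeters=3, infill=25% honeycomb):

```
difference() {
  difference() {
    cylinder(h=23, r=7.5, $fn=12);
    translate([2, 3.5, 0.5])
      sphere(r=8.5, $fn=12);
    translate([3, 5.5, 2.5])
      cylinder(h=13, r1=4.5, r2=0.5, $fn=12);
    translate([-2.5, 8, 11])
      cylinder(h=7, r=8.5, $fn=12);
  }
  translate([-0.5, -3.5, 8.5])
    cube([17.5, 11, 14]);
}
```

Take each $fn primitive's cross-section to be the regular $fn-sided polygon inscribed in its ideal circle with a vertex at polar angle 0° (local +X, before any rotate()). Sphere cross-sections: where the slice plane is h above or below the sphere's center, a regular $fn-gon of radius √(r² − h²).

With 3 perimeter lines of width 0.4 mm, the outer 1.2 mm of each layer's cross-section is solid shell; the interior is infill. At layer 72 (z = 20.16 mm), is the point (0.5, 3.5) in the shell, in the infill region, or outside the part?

At z = 20.16 mm: the cylinder: section is a regular 12-gon, circumradius r=7.5; the sphere at (2, 3.5) does not reach this height (|z−center|=19.660 > r=8.5); the cone at (3, 5.5) does not reach this height (z outside [2.5, 15.5]); the cylinder at (-2.5, 8) is absent (z outside [11, 18]); After the difference (first − rest): none of the subtracted shapes is present at this height, so the r=7.5 cylinder is unchanged — 1 connected region; the 17.5×11 cube at (-0.5, -3.5) contributes its full rectangle; Subtracting the remaining from the first: starting from that combined region, the 17.5×11 cube at (-0.5, -3.5) partially overlaps it — only the 72.26 mm² overlap (of its 192.50 mm²) is removed, clipping the outline — 1 connected region. Overall, the cross-section is a single solid region. The nearest boundary edge runs (-0.50, 7.37)→(-0.50, -3.50); distance from the point to it = 1.00 mm. The point is not inside any of the regions above, so it lies outside the cross-section (1.00 mm from the nearest boundary).

outside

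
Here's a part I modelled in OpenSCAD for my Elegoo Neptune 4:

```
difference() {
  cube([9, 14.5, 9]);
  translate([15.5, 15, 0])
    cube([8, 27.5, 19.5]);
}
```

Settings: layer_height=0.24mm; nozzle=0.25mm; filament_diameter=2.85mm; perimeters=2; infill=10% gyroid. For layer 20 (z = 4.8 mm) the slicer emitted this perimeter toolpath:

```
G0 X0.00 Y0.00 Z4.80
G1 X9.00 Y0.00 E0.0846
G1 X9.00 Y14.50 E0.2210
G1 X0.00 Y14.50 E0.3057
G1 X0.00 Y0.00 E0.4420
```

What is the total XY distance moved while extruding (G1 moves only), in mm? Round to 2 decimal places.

Sum the Euclidean lengths of each G1 segment: total = 47.00 mm.

47.00 mm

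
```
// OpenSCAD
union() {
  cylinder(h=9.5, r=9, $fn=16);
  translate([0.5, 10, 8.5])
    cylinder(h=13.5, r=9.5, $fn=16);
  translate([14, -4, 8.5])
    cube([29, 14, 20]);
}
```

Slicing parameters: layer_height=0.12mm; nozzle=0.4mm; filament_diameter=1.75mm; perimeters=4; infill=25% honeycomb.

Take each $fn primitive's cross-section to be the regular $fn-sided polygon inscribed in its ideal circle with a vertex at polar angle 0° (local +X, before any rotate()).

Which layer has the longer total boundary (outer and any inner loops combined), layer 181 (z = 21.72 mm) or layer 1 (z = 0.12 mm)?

Layer 181 (z = 21.72): the cylinder is not intersected at this z (z outside [0, 9.5]); the r=9.5 cylinder at (0.5, 10) contributes a regular 16-gon of circumradius 9.5 (perimeter = 2·16·9.500·sin(180°/16) = 59.31 mm); the cube at (14, -4) is present — its section is the full 29×14 rectangle (perimeter 86.00 mm); Combining (union): the 2 present regions are separate (no shared area or edge), so areas and boundary lengths simply add and each stays a separate island — boundary = 145.31 mm. So its perimeter = 145.31 mm. Layer 1 (z = 0.12): the cylinder: section is a regular 16-gon, circumradius r=9 (perimeter = 2·16·9.000·sin(180°/16) = 56.19 mm); the cylinder at (0.5, 10) is not intersected at this z (z outside [8.5, 22]); the cube at (14, -4) does not reach this height (z outside [8.5, 28.5]); Merging all regions: only the r=9 cylinder is present, so the union is just that shape — boundary = 56.19 mm. So its perimeter = 56.19 mm. Layer 181 is larger (145.31 vs 56.19 mm).

layer 181 (z = 21.72 mm)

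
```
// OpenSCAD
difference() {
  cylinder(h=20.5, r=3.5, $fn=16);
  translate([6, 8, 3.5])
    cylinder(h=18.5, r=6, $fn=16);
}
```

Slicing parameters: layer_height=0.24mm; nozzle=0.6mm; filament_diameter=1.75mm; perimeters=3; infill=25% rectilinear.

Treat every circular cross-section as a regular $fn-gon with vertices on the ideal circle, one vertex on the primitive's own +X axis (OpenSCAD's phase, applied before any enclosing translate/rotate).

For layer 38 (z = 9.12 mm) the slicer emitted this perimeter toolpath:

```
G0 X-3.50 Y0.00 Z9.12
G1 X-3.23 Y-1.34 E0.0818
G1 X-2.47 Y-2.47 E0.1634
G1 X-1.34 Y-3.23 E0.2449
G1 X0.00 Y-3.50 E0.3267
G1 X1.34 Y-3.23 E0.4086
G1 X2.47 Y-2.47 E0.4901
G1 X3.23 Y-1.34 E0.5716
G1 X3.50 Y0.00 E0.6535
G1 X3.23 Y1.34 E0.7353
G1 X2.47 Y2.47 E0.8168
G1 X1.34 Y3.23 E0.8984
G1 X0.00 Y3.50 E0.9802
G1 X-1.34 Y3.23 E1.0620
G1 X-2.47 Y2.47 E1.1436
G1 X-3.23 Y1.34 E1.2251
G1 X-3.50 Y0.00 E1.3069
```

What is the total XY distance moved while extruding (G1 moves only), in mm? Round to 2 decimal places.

21.83 mm

Sum the Euclidean lengths of each G1 segment: total = 21.83 mm.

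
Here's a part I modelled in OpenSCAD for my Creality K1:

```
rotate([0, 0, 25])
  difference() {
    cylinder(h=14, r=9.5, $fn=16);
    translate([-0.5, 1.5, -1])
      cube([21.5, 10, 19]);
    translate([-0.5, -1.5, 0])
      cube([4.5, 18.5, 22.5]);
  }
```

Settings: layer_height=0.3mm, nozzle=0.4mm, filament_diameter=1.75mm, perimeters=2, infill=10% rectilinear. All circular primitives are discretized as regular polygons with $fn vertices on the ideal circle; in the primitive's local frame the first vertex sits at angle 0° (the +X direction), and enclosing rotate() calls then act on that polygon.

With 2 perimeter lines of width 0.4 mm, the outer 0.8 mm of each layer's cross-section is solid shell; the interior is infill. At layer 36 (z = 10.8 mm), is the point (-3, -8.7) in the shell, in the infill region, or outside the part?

shell

At z = 10.8 mm: the cylinder: section is a regular 16-gon, circumradius r=9.5; the cube at (-0.5, 1.5) is present — its section is the full 21.5×10 rectangle; the cube at (-0.5, -1.5) (footprint 4.5×18.5) is included at this height; Taking the first minus the rest: starting from the r=9.5 cylinder, the 21.5×10 cube at (-0.5, 1.5) partially overlaps it — only the 59.02 mm² overlap (of its 215.00 mm²) is removed, clipping the outline; the 4.5×18.5 cube at (-0.5, -1.5) partially overlaps it — only the 13.50 mm² overlap (of its 83.25 mm²) is removed, clipping the outline — 1 connected region; (rotated 25° about Z; rotation is an isometry so areas/perimeters/island counts are preserved). Overall, the cross-section is a single solid region. Undo the 25° rotation: the query point maps to (-6.396, -6.617) in the un-rotated model frame. The nearest boundary edge runs (-3.64, -8.78)→(-6.72, -6.72); distance from the point to it = 0.26 mm. The point is inside the cross-section, 0.26 mm from the nearest boundary — within the 0.8 mm shell band (2 × 0.4).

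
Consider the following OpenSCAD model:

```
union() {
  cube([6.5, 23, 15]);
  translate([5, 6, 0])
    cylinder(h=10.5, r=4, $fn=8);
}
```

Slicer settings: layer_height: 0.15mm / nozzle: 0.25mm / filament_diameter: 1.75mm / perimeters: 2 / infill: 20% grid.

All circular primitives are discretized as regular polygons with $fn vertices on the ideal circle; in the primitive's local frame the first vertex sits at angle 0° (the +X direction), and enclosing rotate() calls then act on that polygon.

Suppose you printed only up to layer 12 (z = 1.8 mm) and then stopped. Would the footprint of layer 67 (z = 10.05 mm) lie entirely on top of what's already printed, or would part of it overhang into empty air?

Compare the two slices. At z = 1.8: the cube is present — its section is the full 6.5×23 rectangle (area 149.50 mm²); the cylinder at (5, 6): section is a regular 8-gon, circumradius r=4 (area = (8/2)·4.000²·sin(360°/8) = 45.25 mm²); Taking the union: the regions partially overlap — summed areas 194.75 mm² minus the doubly-counted overlap 33.70 mm² gives 161.06 mm² — area = 161.06 mm². At z = 10.05: the 6.5×23 cube contributes its full rectangle (area 149.50 mm²); the cylinder at (5, 6): section is a regular 8-gon, circumradius r=4 (area = (8/2)·4.000²·sin(360°/8) = 45.25 mm²); Combining (union): the regions partially overlap — summed areas 194.75 mm² minus the doubly-counted overlap 33.70 mm² gives 161.06 mm² — area = 161.06 mm². Checking containment: the cross-section at z = 10.05 is a subset of the cross-section at z = 1.8.

entirely on top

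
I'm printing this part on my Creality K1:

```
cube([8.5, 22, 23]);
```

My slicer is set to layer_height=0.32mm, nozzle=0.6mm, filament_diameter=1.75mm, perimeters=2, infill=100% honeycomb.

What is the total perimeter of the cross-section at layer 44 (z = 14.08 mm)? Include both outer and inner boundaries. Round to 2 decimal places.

At z = 14.08 mm: the 8.5×22 cube contributes its full rectangle (perimeter 61.00 mm). Overall, the cross-section is a single solid region. Total boundary length (outer) = 61.00 mm.

61.00 mm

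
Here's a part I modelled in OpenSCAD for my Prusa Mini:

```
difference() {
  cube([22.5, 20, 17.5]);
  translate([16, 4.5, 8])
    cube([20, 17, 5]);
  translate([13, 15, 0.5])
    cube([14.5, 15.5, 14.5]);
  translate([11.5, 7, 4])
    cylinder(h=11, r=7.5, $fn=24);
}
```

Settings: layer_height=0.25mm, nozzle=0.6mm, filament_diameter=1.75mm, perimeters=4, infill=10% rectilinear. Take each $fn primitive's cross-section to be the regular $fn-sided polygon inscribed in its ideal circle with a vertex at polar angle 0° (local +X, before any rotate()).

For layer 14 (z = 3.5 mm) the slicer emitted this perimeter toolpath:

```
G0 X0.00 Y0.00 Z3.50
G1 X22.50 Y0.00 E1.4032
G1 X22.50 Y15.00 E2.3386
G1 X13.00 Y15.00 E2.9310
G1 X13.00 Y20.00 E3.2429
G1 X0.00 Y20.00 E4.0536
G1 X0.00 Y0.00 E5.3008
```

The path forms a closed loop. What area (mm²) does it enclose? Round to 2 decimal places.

402.50 mm²

Apply the shoelace formula to the sequence of (X, Y) vertices; enclosed area = 402.50 mm².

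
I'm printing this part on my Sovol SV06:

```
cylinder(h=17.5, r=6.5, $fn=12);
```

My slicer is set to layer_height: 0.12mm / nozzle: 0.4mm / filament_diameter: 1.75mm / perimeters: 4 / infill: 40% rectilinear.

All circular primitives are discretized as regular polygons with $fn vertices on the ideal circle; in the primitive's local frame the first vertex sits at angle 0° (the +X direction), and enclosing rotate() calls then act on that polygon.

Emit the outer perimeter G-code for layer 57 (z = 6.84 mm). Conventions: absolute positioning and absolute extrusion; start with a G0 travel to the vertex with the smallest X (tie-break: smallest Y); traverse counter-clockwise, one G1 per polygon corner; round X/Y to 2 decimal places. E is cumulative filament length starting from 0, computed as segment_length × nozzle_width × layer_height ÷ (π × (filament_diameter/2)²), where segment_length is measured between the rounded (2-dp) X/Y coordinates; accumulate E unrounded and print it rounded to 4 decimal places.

G0 X-6.50 Y0.00 Z6.84
G1 X-5.63 Y-3.25 E0.0671
G1 X-3.25 Y-5.63 E0.1343
G1 X0.00 Y-6.50 E0.2015
G1 X3.25 Y-5.63 E0.2686
G1 X5.63 Y-3.25 E0.3358
G1 X6.50 Y0.00 E0.4029
G1 X5.63 Y3.25 E0.4700
G1 X3.25 Y5.63 E0.5372
G1 X0.00 Y6.50 E0.6044
G1 X-3.25 Y5.63 E0.6715
G1 X-5.63 Y3.25 E0.7387
G1 X-6.50 Y0.00 E0.8058

At z = 6.84 mm: the r=6.5 cylinder gives a regular 12-gon of circumradius 6.5 (constant along its height). The outline is a single polygon with 12 vertices. Extrusion per mm of travel: 0.4 × 0.12 / (π × 0.875²) = 0.019956. Accumulating E over each segment gives final E = 0.8058.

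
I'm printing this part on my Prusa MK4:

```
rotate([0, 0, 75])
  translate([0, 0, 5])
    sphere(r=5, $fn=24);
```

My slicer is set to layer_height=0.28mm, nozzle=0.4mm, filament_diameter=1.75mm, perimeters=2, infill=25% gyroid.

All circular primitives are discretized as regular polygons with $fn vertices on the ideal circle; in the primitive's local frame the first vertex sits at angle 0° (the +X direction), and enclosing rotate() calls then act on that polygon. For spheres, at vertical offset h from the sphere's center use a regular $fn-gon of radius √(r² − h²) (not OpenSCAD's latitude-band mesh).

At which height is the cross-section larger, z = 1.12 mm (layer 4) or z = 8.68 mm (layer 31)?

Layer 4 (z = 1.12): the r=5 sphere contributes a regular 24-gon of circumradius √(5²−3.88²) = 3.154 (area = (24/2)·3.154²·sin(360°/24) = 30.89 mm²); (rotated 75° about Z; rotation is an isometry so areas/perimeters/island counts are preserved). So its area = 30.89 mm². Layer 31 (z = 8.68): the r=5 sphere contributes a regular 24-gon of circumradius √(5²−3.68²) = 3.385 (area = (24/2)·3.385²·sin(360°/24) = 35.59 mm²); (whole slice rotated 75° about Z — lengths, areas and connectivity unchanged). So its area = 35.59 mm². Layer 31 is larger (35.59 vs 30.89 mm²).

layer 31 (z = 8.68 mm)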